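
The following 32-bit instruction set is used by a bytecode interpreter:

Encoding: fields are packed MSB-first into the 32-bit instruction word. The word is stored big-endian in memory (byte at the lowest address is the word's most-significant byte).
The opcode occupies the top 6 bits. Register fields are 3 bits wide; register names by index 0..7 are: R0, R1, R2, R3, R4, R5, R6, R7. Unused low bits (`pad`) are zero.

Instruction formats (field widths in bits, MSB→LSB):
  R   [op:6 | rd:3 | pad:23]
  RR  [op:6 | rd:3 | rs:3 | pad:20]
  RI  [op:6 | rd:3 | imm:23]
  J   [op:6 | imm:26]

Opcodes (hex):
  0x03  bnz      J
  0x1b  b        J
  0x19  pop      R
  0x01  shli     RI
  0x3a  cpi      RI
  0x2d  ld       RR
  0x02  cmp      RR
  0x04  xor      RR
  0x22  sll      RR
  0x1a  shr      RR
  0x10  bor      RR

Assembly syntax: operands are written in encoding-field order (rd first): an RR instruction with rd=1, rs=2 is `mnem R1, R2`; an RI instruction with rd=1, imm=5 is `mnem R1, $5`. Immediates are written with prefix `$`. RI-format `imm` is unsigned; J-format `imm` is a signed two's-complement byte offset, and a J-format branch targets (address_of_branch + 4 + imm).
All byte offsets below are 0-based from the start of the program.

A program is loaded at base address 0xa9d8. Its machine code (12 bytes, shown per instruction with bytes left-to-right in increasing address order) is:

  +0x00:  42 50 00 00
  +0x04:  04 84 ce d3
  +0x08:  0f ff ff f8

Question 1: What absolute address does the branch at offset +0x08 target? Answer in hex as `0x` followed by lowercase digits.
0xa9dc

off 0x08: read 0f ff ff f8 as big → 0x0ffffff8
  op=0x0ffffff8>>26=0x3 ⇒ bnz (J)
  imm@[25:0]=0x3fffff8 (s26→-8) ⇒ $-8
  target = base 0xa9d8 + off 0x08 + 4 + imm -8 = 0xa9dc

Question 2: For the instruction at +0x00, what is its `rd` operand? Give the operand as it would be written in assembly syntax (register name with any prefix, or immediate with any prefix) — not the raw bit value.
R4

[00] 42 50 00 00 → 0x42500000
  op=0x42500000>>26=0x10 ⇒ bor (RR)
  [25:23] rd=4 = R4
  [22:20] rs=5 = R5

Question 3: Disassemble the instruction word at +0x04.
shli R1, $315091

[04] 04 84 ce d3 → 0x0484ced3
  op=0x0484ced3>>26=0x1 ⇒ shli (RI)
  rd@[25:23]=0x1 ⇒ R1
  imm@[22:0]=0x4ced3 ⇒ $315091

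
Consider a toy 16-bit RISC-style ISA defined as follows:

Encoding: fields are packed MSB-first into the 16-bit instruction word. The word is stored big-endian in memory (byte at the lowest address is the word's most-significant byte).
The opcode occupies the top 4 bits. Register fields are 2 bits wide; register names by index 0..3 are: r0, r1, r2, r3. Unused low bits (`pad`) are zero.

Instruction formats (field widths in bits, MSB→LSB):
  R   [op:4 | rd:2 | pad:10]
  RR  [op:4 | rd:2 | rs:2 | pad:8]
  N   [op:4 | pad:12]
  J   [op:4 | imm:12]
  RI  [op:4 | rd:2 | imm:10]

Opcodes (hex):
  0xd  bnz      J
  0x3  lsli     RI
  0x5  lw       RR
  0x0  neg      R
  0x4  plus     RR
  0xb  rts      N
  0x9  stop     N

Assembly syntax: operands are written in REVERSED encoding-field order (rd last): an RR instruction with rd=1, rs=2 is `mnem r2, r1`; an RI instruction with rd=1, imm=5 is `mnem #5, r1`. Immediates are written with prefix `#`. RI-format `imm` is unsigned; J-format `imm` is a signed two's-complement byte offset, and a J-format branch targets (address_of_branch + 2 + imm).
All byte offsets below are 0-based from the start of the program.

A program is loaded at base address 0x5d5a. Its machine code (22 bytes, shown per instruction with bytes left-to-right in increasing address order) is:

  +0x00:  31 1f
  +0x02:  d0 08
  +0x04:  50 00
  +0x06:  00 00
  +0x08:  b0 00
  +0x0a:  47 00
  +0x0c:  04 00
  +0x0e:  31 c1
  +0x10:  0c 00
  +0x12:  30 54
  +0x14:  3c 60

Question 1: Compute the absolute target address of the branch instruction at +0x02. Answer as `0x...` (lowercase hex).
0x5d66

off 0x02: read d0 08 as big → 0xd008
  top 4b → 0xd → bnz [J]
  imm: (w>>0)&0xfff=0x8 → #8
  target = base 0x5d5a + off 0x02 + 2 + imm 8 = 0x5d66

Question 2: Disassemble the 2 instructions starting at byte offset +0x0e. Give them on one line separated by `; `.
lsli #449, r0; neg r3

+0x0e: 31 c1 ⇒ word 0x31c1 (big)
  op=0x31c1>>12=0x3 ⇒ lsli (RI)
  rd@[11:10]=0x0 ⇒ r0
  imm@[9:0]=0x1c1 ⇒ #449
+0x10: 0c 00 ⇒ word 0x0c00 (big)
  op=0x0c00>>12=0x0 ⇒ neg (R)
  rd@[11:10]=0x3 ⇒ r3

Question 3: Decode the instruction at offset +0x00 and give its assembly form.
+0x00: 31 1f ⇒ word 0x311f (big)
  opcode bits[15:12]=0x3: lsli/RI
  rd: (w>>10)&0x3=0x0 → r0
  imm: (w>>0)&0x3ff=0x11f → #287

lsli #287, r0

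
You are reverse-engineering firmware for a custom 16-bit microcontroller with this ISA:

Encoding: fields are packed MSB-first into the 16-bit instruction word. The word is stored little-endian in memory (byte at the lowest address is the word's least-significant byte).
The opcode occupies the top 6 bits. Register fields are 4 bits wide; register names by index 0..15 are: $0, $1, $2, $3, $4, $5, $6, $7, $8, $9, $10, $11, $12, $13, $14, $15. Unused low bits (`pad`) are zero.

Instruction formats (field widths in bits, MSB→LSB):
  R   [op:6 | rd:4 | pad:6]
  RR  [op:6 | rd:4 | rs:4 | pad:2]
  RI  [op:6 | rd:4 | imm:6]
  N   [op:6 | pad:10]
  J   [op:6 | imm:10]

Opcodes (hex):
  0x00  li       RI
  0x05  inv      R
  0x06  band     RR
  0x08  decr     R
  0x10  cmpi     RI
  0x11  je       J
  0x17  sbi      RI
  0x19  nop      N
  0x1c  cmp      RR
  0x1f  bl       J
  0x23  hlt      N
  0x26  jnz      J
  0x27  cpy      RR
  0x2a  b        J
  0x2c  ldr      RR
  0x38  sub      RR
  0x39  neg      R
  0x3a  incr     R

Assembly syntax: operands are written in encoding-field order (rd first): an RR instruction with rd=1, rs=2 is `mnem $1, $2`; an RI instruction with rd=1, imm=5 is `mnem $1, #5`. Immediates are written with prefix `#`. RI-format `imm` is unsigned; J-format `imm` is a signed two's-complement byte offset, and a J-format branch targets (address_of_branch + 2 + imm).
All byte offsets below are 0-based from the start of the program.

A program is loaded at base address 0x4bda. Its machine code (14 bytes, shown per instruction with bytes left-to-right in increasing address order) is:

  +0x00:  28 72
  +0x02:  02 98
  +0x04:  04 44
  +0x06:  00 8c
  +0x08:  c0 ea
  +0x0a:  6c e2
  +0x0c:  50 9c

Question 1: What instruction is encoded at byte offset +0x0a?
sub $9, $11

off 0x0a: read 6c e2 as little → 0xe26c
  top 6b → 0x38 → sub [RR]
  rd: (w>>6)&0xf=0x9 → $9
  rs: (w>>2)&0xf=0xb → $11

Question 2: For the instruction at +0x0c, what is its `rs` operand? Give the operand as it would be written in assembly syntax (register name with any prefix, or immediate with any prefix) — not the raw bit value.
$4

off 0x0c: read 50 9c as little → 0x9c50
  top 6b → 0x27 → cpy [RR]
  rd: (w>>6)&0xf=0x1 → $1
  rs: (w>>2)&0xf=0x4 → $4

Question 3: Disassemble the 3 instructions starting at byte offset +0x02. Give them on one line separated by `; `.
off 0x02: read 02 98 as little → 0x9802
  top 6b → 0x26 → jnz [J]
  imm@[9:0]=0x2 ⇒ #2
off 0x04: read 04 44 as little → 0x4404
  top 6b → 0x11 → je [J]
  imm@[9:0]=0x4 ⇒ #4
off 0x06: read 00 8c as little → 0x8c00
  top 6b → 0x23 → hlt [N]

jnz #2; je #4; hlt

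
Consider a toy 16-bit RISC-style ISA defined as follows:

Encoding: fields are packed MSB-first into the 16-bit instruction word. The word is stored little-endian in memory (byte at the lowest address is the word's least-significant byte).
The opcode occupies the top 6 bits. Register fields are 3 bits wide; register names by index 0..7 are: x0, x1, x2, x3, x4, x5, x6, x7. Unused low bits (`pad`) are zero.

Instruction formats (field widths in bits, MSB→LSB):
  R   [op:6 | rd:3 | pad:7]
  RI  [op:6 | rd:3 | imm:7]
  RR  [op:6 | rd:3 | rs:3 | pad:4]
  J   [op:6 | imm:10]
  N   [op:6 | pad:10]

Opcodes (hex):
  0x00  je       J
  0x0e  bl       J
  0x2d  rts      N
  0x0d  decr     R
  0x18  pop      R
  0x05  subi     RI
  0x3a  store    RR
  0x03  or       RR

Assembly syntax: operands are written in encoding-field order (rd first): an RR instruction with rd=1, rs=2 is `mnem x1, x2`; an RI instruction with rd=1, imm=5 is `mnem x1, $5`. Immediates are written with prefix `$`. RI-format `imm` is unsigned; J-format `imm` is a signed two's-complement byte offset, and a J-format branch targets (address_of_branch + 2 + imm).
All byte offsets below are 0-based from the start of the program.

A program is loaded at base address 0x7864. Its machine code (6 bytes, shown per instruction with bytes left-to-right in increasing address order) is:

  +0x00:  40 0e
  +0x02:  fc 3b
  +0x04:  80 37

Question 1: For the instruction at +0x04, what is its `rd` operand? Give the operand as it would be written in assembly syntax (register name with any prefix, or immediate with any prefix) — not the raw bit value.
+0x04: 80 37 ⇒ word 0x3780 (little)
  op=0x3780>>10=0xd ⇒ decr (R)
  rd: (w>>7)&0x7=0x7 → x7

x7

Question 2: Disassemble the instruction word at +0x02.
@+02  little-endian(fc 3b) = 0x3bfc
  top 6b → 0xe → bl [J]
  imm: (w>>0)&0x3ff=0x3fc (s10→-4) → $-4

bl $-4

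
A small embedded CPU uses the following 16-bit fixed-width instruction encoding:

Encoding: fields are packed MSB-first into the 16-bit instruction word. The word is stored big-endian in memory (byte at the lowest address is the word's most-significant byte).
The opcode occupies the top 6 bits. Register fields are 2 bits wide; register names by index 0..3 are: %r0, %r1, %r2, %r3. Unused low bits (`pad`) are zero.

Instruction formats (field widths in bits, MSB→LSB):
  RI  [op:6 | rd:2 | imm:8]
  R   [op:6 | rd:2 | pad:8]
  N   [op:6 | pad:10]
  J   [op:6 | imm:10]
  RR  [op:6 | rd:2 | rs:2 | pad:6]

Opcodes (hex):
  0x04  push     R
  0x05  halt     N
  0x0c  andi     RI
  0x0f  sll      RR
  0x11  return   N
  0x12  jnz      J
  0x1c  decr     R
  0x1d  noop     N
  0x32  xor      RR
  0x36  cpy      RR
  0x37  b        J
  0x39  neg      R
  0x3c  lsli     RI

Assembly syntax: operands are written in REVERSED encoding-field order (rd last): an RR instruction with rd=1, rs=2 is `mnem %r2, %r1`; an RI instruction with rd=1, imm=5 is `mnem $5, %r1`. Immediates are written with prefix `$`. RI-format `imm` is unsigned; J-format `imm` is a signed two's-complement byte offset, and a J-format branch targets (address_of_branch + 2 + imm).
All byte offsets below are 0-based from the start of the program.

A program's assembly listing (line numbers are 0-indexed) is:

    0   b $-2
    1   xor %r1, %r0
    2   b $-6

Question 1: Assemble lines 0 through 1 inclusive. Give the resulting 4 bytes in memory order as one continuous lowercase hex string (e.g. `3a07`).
dffec840

L0: b op=0x37:6|imm=-2:10 ⇒ 0xdffe ⇒ big df fe
L1: xor op=0x32:6|rd=0:2|rs=1:2|pad=0:6 ⇒ 0xc840 ⇒ big c8 40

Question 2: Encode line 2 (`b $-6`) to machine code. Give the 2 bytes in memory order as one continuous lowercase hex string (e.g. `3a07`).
dffa

line 2 (b): pack op=0x37:6|imm=-6:10 = 0xdffa; big→ df fa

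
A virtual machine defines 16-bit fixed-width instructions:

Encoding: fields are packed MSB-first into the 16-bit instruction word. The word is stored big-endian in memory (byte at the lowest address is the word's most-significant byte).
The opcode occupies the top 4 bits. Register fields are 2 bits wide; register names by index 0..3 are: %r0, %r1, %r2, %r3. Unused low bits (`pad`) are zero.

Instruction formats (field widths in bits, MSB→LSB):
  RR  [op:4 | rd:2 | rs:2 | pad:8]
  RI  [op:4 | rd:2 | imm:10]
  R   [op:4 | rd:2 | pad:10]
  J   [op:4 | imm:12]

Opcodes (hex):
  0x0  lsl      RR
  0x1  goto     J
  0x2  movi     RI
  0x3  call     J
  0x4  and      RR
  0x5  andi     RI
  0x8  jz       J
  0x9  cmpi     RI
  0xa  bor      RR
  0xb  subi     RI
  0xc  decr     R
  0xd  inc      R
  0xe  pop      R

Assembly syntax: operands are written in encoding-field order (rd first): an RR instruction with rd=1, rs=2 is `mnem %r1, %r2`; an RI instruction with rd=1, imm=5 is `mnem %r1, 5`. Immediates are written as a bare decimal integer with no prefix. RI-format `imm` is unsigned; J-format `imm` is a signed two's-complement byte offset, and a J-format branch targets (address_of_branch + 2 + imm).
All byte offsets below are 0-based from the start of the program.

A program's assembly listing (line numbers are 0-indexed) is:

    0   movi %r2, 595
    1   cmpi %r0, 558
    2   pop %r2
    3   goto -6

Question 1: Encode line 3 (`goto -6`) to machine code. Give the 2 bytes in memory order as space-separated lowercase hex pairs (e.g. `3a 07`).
1f fa

3. goto fields op=0x1:4|imm=-6:12 → word 1ffah → 1f fa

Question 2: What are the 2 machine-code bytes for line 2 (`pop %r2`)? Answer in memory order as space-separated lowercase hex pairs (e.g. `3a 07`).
2. pop fields op=0xe:4|rd=2:2|pad=0:10 → word e800h → e8 00

e8 00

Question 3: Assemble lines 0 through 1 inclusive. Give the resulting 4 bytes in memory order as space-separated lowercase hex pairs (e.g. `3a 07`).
2a 53 92 2e

L0: movi op=0x2:4|rd=2:2|imm=595:10 ⇒ 0x2a53 ⇒ big 2a 53
L1: cmpi op=0x9:4|rd=0:2|imm=558:10 ⇒ 0x922e ⇒ big 92 2e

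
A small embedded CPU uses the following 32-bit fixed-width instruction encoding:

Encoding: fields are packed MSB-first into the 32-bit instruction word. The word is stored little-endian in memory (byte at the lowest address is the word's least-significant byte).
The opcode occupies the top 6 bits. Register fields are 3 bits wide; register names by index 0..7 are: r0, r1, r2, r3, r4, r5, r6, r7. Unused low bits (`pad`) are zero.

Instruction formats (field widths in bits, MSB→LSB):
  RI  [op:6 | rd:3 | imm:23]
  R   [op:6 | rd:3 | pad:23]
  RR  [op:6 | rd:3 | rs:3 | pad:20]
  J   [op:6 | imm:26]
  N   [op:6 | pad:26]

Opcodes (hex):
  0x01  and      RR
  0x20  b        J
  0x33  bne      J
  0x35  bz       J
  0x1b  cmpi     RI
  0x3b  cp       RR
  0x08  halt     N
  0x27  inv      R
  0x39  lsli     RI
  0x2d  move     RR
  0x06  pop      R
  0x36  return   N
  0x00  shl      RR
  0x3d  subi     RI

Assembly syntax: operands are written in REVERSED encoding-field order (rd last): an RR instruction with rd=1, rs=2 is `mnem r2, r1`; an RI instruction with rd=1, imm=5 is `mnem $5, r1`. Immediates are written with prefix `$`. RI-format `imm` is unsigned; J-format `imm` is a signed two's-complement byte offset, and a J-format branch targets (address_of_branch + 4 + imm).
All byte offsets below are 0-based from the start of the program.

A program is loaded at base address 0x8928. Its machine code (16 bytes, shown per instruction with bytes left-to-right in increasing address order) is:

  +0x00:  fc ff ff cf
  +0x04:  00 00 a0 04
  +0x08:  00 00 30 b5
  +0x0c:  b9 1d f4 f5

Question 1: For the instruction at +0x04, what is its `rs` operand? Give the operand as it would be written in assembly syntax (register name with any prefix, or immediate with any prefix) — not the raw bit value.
@+04  little-endian(00 00 a0 04) = 0x04a00000
  top 6b → 0x1 → and [RR]
  [25:23] rd=1 = r1
  [22:20] rs=2 = r2

r2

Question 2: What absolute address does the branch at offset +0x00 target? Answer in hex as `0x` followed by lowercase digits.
0x8928

+0x00: fc ff ff cf ⇒ word 0xcffffffc (little)
  opcode bits[31:26]=0x33: bne/J
  imm@[25:0]=0x3fffffc (s26→-4) ⇒ $-4
  target = base 0x8928 + off 0x00 + 4 + imm -4 = 0x8928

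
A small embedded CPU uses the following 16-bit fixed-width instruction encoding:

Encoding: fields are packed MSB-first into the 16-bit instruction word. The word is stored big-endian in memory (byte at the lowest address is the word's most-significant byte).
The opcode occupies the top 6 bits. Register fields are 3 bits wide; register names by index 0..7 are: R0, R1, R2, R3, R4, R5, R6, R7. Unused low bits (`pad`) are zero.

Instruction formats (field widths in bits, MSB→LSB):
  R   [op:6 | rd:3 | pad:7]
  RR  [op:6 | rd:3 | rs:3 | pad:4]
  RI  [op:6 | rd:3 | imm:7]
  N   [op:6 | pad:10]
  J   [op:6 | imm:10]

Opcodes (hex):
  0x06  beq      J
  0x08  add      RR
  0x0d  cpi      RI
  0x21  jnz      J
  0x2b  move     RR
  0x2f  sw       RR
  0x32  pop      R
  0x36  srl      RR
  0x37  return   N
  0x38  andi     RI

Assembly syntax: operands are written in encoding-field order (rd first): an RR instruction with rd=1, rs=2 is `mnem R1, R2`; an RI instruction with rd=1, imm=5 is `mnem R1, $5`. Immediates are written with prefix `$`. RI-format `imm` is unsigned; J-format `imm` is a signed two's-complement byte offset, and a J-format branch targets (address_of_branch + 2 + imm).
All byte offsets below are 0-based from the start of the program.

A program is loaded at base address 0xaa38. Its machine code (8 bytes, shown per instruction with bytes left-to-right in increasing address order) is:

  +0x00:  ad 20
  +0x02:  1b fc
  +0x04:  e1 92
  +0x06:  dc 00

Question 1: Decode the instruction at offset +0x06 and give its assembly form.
[06] dc 00 → 0xdc00
  top 6b → 0x37 → return [N]

return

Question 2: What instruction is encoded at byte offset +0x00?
move R2, R2

[00] ad 20 → 0xad20
  top 6b → 0x2b → move [RR]
  [9:7] rd=2 = R2
  [6:4] rs=2 = R2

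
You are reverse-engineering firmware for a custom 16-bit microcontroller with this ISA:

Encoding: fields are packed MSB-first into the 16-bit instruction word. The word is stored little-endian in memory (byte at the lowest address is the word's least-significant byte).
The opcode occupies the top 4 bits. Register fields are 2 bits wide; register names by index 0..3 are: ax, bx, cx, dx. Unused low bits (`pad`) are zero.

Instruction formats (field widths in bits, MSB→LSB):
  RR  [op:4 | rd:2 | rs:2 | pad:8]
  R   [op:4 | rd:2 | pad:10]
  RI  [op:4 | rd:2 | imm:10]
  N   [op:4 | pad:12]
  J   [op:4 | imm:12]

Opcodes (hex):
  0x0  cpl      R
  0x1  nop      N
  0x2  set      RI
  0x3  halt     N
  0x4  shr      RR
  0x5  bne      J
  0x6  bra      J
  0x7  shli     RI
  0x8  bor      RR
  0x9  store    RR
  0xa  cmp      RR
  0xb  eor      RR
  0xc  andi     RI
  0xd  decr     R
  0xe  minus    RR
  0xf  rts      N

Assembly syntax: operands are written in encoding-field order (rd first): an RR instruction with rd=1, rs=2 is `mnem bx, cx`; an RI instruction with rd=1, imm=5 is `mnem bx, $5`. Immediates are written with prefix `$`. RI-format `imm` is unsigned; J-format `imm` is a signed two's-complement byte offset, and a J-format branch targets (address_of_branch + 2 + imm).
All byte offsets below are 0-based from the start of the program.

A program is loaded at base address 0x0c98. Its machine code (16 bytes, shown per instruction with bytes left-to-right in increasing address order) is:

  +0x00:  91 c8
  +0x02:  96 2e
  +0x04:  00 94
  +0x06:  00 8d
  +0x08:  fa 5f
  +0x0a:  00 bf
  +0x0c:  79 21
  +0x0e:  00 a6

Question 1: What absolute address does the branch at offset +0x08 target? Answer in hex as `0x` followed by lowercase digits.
0x0c9c

@+08  little-endian(fa 5f) = 0x5ffa
  op=0x5ffa>>12=0x5 ⇒ bne (J)
  imm@[11:0]=0xffa (s12→-6) ⇒ $-6
  target = base 0x0c98 + off 0x08 + 2 + imm -6 = 0x0c9c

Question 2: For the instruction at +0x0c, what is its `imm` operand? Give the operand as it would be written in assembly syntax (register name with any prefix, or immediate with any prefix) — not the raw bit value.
$377

[0c] 79 21 → 0x2179
  opcode bits[15:12]=0x2: set/RI
  rd: (w>>10)&0x3=0x0 → ax
  imm: (w>>0)&0x3ff=0x179 → $377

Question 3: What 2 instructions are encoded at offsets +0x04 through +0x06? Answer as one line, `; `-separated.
store bx, ax; bor dx, bx

+0x04: 00 94 ⇒ word 0x9400 (little)
  op=0x9400>>12=0x9 ⇒ store (RR)
  [11:10] rd=1 = bx
  [9:8] rs=0 = ax
+0x06: 00 8d ⇒ word 0x8d00 (little)
  op=0x8d00>>12=0x8 ⇒ bor (RR)
  [11:10] rd=3 = dx
  [9:8] rs=1 = bx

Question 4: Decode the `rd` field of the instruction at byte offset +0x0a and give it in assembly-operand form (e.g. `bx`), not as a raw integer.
dx

off 0x0a: read 00 bf as little → 0xbf00
  opcode bits[15:12]=0xb: eor/RR
  [11:10] rd=3 = dx
  [9:8] rs=3 = dx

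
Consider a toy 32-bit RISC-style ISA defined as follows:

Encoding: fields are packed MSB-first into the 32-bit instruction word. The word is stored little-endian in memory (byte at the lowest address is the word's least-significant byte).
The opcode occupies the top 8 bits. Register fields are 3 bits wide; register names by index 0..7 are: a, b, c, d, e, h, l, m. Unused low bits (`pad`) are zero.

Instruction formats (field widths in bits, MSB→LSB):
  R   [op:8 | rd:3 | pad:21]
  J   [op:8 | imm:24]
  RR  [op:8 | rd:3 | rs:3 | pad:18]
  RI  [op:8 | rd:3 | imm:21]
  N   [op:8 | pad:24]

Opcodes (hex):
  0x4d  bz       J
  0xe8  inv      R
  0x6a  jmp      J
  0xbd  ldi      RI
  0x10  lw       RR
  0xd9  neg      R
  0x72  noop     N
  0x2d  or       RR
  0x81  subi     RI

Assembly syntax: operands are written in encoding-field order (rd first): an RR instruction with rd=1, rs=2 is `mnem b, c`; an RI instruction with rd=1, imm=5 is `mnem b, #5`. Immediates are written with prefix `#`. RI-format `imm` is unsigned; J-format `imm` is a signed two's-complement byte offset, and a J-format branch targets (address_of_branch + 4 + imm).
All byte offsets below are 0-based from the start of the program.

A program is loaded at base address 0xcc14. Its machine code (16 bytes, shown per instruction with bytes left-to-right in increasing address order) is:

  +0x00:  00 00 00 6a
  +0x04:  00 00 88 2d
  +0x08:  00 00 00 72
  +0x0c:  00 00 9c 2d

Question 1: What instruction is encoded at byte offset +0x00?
jmp #0

[00] 00 00 00 6a → 0x6a000000
  opcode bits[31:24]=0x6a: jmp/J
  [23:0] imm=0 = #0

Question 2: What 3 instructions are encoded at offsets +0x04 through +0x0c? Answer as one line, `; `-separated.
or e, c; noop; or e, m

off 0x04: read 00 00 88 2d as little → 0x2d880000
  op=0x2d880000>>24=0x2d ⇒ or (RR)
  rd@[23:21]=0x4 ⇒ e
  rs@[20:18]=0x2 ⇒ c
off 0x08: read 00 00 00 72 as little → 0x72000000
  op=0x72000000>>24=0x72 ⇒ noop (N)
off 0x0c: read 00 00 9c 2d as little → 0x2d9c0000
  op=0x2d9c0000>>24=0x2d ⇒ or (RR)
  rd@[23:21]=0x4 ⇒ e
  rs@[20:18]=0x7 ⇒ m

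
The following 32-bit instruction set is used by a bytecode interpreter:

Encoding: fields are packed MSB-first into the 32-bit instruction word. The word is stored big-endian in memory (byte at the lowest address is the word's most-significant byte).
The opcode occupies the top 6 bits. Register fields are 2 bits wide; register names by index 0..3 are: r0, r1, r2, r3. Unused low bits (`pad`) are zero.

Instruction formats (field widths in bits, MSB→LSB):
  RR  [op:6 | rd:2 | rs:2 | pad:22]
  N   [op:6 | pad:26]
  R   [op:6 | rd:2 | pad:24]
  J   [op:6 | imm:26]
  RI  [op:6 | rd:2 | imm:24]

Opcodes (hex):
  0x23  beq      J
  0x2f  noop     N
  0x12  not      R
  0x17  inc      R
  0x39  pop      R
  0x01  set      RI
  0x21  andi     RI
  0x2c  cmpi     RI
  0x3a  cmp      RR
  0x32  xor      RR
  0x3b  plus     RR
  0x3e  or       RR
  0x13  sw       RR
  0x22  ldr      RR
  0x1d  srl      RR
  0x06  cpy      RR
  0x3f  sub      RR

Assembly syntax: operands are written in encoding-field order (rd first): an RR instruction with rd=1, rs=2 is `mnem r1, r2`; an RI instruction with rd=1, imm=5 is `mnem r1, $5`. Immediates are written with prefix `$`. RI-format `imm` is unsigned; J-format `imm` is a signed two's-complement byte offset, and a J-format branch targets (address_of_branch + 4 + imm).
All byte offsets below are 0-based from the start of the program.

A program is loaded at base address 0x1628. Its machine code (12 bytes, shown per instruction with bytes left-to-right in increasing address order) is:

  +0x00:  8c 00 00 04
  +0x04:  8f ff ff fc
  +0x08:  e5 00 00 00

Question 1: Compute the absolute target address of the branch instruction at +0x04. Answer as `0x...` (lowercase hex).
[04] 8f ff ff fc → 0x8ffffffc
  op=0x8ffffffc>>26=0x23 ⇒ beq (J)
  imm: (w>>0)&0x3ffffff=0x3fffffc (s26→-4) → $-4
  target = base 0x1628 + off 0x04 + 4 + imm -4 = 0x162c

0x162c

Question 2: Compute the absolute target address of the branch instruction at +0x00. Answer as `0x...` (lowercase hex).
[00] 8c 00 00 04 → 0x8c000004
  opcode bits[31:26]=0x23: beq/J
  imm: (w>>0)&0x3ffffff=0x4 → $4
  target = base 0x1628 + off 0x00 + 4 + imm 4 = 0x1630

0x1630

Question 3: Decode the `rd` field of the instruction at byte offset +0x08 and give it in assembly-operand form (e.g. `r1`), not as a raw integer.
@+08  big-endian(e5 00 00 00) = 0xe5000000
  top 6b → 0x39 → pop [R]
  [25:24] rd=1 = r1

r1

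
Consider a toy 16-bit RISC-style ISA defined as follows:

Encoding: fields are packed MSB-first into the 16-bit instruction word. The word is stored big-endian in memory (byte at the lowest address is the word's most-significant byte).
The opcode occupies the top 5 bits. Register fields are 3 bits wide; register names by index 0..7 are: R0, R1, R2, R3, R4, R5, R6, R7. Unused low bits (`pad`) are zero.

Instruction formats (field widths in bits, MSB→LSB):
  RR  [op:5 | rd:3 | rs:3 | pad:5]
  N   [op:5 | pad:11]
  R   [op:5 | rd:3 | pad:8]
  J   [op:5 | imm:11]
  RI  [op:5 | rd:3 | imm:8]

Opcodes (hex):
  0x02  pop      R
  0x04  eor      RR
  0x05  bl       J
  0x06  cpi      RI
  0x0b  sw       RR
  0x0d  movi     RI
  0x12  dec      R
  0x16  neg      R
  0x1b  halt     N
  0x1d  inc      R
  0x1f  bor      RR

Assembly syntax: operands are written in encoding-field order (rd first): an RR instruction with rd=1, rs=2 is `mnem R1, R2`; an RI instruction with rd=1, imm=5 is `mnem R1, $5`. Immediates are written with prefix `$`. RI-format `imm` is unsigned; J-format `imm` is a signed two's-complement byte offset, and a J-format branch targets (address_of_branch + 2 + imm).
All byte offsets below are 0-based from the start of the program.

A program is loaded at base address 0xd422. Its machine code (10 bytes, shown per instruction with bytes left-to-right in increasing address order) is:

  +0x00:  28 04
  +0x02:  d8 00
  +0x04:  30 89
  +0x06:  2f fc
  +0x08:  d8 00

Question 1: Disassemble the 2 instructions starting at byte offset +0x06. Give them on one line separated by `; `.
bl $-4; halt

+0x06: 2f fc ⇒ word 0x2ffc (big)
  top 5b → 0x5 → bl [J]
  imm: (w>>0)&0x7ff=0x7fc (s11→-4) → $-4
+0x08: d8 00 ⇒ word 0xd800 (big)
  top 5b → 0x1b → halt [N]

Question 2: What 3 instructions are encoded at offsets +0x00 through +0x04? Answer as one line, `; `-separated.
off 0x00: read 28 04 as big → 0x2804
  top 5b → 0x5 → bl [J]
  [10:0] imm=4 = $4
off 0x02: read d8 00 as big → 0xd800
  top 5b → 0x1b → halt [N]
off 0x04: read 30 89 as big → 0x3089
  top 5b → 0x6 → cpi [RI]
  [10:8] rd=0 = R0
  [7:0] imm=137 = $137

bl $4; halt; cpi R0, $137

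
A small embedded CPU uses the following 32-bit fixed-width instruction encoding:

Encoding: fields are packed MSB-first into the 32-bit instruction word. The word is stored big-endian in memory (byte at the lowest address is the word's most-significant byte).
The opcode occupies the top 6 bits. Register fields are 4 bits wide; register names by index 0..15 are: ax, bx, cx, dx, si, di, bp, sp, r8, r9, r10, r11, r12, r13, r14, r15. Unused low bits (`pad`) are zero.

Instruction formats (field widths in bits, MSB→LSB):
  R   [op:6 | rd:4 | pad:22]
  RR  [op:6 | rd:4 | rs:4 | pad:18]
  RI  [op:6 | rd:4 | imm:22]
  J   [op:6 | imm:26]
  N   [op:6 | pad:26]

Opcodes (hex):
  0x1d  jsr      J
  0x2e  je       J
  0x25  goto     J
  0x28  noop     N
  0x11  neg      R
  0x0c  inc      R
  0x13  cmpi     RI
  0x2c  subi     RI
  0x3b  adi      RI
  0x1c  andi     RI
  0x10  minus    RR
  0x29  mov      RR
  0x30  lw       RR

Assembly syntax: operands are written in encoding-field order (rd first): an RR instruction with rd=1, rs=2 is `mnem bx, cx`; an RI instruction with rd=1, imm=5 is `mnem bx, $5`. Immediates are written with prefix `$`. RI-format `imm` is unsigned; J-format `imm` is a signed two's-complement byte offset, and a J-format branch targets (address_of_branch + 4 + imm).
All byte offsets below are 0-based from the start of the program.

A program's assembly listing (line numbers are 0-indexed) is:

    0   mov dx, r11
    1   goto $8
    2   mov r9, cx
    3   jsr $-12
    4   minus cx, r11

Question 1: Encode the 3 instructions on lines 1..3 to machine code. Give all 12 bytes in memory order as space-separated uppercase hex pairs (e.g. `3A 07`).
94 00 00 08 A6 48 00 00 77 FF FF F4

line 1 (goto): pack op=0x25:6|imm=8:26 = 0x94000008; big→ 94 00 00 08
line 2 (mov): pack op=0x29:6|rd=9:4|rs=2:4|pad=0:18 = 0xa6480000; big→ a6 48 00 00
line 3 (jsr): pack op=0x1d:6|imm=-12:26 = 0x77fffff4; big→ 77 ff ff f4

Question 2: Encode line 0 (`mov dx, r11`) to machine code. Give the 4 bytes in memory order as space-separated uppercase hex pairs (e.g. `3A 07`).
A4 EC 00 00

line 0 (mov): pack op=0x29:6|rd=3:4|rs=11:4|pad=0:18 = 0xa4ec0000; big→ a4 ec 00 00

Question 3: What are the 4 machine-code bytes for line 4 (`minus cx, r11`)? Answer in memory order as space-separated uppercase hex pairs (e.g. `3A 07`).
40 AC 00 00

L4: minus op=0x10:6|rd=2:4|rs=11:4|pad=0:18 ⇒ 0x40ac0000 ⇒ big 40 ac 00 00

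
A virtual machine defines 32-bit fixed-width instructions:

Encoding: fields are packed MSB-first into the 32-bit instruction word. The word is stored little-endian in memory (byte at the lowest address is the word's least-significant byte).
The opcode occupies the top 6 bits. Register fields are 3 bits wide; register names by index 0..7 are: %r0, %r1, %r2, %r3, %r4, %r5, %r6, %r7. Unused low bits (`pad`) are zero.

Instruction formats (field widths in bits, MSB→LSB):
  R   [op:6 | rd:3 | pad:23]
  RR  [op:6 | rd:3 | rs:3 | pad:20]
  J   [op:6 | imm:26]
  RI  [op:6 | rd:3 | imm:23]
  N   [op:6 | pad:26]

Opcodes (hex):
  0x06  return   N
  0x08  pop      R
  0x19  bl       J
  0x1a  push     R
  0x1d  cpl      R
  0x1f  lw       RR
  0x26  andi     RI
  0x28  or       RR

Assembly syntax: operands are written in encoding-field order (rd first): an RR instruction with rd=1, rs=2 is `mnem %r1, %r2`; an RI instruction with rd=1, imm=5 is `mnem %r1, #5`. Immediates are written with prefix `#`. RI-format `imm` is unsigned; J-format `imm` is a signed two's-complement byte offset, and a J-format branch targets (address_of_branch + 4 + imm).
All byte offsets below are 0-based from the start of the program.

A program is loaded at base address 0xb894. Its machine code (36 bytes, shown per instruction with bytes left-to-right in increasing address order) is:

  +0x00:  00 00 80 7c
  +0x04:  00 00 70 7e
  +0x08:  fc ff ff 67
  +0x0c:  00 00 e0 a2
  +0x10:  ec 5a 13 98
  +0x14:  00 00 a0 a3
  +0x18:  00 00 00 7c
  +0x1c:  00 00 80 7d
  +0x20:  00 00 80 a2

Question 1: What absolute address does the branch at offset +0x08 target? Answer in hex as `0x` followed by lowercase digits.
off 0x08: read fc ff ff 67 as little → 0x67fffffc
  top 6b → 0x19 → bl [J]
  imm: (w>>0)&0x3ffffff=0x3fffffc (s26→-4) → #-4
  target = base 0xb894 + off 0x08 + 4 + imm -4 = 0xb89c

0xb89c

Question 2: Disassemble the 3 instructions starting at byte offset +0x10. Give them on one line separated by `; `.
andi %r0, #1268460; or %r7, %r2; lw %r0, %r0

@+10  little-endian(ec 5a 13 98) = 0x98135aec
  top 6b → 0x26 → andi [RI]
  [25:23] rd=0 = %r0
  [22:0] imm=1268460 = #1268460
@+14  little-endian(00 00 a0 a3) = 0xa3a00000
  top 6b → 0x28 → or [RR]
  [25:23] rd=7 = %r7
  [22:20] rs=2 = %r2
@+18  little-endian(00 00 00 7c) = 0x7c000000
  top 6b → 0x1f → lw [RR]
  [25:23] rd=0 = %r0
  [22:20] rs=0 = %r0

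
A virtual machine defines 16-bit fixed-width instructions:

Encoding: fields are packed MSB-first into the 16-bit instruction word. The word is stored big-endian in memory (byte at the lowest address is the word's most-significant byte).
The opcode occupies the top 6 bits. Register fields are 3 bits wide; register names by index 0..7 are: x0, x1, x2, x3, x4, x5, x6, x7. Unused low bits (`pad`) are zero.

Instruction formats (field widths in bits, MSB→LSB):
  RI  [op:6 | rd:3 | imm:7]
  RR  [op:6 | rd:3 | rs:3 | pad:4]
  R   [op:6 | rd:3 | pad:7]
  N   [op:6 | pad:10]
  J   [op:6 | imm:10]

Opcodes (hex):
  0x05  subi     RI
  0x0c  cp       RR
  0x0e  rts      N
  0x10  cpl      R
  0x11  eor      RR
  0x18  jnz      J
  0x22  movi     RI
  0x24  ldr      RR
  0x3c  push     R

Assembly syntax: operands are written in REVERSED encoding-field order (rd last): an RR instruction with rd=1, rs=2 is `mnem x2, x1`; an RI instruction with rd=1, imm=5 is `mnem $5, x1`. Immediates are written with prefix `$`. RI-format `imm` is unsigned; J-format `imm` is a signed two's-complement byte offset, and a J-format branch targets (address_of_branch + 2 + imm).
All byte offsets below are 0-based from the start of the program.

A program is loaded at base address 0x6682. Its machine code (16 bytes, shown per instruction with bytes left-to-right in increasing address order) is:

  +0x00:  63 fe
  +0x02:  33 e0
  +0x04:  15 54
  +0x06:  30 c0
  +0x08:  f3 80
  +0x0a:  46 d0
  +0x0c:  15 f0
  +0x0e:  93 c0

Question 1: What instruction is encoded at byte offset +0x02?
cp x6, x7

@+02  big-endian(33 e0) = 0x33e0
  op=0x33e0>>10=0xc ⇒ cp (RR)
  [9:7] rd=7 = x7
  [6:4] rs=6 = x6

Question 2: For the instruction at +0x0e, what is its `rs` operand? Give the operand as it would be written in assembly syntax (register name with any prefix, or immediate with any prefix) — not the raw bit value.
@+0e  big-endian(93 c0) = 0x93c0
  top 6b → 0x24 → ldr [RR]
  [9:7] rd=7 = x7
  [6:4] rs=4 = x4

x4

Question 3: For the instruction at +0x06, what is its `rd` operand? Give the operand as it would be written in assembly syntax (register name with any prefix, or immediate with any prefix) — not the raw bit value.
off 0x06: read 30 c0 as big → 0x30c0
  top 6b → 0xc → cp [RR]
  rd: (w>>7)&0x7=0x1 → x1
  rs: (w>>4)&0x7=0x4 → x4

x1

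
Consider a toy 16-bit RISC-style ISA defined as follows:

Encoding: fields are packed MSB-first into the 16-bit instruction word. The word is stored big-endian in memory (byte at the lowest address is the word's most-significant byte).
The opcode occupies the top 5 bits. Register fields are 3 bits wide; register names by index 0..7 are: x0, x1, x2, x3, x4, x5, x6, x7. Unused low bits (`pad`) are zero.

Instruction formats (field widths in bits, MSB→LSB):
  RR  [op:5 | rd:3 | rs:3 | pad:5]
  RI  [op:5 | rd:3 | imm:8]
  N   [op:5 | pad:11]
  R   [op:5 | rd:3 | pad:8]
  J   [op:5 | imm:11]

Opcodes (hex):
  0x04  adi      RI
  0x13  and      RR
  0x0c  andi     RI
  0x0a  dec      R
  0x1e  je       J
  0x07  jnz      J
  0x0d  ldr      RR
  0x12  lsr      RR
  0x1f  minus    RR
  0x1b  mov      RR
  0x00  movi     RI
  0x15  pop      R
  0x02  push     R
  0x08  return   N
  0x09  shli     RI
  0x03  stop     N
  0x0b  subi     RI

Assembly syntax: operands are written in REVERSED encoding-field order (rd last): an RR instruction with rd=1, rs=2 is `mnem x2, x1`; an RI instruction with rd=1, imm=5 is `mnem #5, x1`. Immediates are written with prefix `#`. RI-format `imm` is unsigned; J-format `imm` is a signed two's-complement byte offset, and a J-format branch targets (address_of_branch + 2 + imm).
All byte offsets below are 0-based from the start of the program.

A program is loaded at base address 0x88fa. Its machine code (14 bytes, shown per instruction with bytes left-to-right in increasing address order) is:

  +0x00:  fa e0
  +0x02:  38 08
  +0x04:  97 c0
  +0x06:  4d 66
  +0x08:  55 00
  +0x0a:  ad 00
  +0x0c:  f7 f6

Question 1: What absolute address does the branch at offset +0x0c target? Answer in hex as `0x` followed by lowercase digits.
+0x0c: f7 f6 ⇒ word 0xf7f6 (big)
  top 5b → 0x1e → je [J]
  imm: (w>>0)&0x7ff=0x7f6 (s11→-10) → #-10
  target = base 0x88fa + off 0x0c + 2 + imm -10 = 0x88fe

0x88fe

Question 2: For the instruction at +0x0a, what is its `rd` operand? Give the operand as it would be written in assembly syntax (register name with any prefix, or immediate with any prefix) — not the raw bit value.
+0x0a: ad 00 ⇒ word 0xad00 (big)
  op=0xad00>>11=0x15 ⇒ pop (R)
  rd@[10:8]=0x5 ⇒ x5

x5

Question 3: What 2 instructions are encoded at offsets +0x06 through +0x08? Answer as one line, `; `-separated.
shli #102, x5; dec x5

[06] 4d 66 → 0x4d66
  top 5b → 0x9 → shli [RI]
  [10:8] rd=5 = x5
  [7:0] imm=102 = #102
[08] 55 00 → 0x5500
  top 5b → 0xa → dec [R]
  [10:8] rd=5 = x5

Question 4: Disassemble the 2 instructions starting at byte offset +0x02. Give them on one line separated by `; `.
jnz #8; lsr x6, x7

@+02  big-endian(38 08) = 0x3808
  op=0x3808>>11=0x7 ⇒ jnz (J)
  [10:0] imm=8 = #8
@+04  big-endian(97 c0) = 0x97c0
  op=0x97c0>>11=0x12 ⇒ lsr (RR)
  [10:8] rd=7 = x7
  [7:5] rs=6 = x6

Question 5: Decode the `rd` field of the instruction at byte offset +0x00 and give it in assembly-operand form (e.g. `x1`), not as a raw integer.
[00] fa e0 → 0xfae0
  op=0xfae0>>11=0x1f ⇒ minus (RR)
  rd@[10:8]=0x2 ⇒ x2
  rs@[7:5]=0x7 ⇒ x7

x2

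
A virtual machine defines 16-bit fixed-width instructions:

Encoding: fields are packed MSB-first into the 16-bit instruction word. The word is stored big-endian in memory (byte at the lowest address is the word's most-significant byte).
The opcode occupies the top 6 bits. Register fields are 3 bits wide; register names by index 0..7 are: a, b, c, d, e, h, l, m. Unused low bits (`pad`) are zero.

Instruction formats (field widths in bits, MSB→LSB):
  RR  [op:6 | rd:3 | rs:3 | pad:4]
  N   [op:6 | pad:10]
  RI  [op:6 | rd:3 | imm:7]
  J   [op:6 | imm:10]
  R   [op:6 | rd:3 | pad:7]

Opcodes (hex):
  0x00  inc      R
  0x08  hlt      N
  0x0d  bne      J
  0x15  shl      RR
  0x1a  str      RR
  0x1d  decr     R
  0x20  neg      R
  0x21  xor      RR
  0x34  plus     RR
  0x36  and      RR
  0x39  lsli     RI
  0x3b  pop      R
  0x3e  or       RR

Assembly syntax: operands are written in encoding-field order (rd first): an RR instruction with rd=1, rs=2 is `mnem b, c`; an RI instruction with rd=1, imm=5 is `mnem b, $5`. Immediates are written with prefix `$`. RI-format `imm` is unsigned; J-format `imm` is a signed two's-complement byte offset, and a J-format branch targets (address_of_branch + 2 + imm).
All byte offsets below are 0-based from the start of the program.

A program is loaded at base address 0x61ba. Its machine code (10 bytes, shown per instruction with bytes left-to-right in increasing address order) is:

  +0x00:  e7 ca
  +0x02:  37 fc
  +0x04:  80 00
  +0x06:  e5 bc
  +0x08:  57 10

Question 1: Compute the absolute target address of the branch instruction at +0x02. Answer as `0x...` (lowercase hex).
0x61ba

@+02  big-endian(37 fc) = 0x37fc
  op=0x37fc>>10=0xd ⇒ bne (J)
  imm@[9:0]=0x3fc (s10→-4) ⇒ $-4
  target = base 0x61ba + off 0x02 + 2 + imm -4 = 0x61ba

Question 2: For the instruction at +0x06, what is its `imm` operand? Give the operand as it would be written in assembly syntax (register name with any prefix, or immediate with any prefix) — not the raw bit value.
$60

off 0x06: read e5 bc as big → 0xe5bc
  opcode bits[15:10]=0x39: lsli/RI
  [9:7] rd=3 = d
  [6:0] imm=60 = $60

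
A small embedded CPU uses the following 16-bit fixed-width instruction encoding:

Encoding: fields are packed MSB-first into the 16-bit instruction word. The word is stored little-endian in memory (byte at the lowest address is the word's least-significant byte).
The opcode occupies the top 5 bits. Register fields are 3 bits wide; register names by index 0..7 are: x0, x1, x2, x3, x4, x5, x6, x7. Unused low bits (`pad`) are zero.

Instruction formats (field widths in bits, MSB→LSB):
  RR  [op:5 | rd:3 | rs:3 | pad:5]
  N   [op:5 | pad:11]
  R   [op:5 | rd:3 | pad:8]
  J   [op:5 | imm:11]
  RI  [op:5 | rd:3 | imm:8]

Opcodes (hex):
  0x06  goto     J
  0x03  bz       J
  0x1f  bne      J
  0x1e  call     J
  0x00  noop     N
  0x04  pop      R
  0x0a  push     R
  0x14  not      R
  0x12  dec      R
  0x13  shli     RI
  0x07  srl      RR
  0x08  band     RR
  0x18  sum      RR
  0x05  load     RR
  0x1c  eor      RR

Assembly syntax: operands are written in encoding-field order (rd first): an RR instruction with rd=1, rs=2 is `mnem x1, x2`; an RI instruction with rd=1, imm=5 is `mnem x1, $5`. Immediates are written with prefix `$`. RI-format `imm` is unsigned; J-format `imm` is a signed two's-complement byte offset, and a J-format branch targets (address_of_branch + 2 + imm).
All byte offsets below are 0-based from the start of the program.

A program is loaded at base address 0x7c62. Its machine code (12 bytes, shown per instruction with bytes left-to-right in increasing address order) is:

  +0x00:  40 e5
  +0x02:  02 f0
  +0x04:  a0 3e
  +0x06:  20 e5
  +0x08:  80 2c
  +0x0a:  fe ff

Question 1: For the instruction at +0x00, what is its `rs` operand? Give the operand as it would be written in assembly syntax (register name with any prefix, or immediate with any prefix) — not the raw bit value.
@+00  little-endian(40 e5) = 0xe540
  opcode bits[15:11]=0x1c: eor/RR
  [10:8] rd=5 = x5
  [7:5] rs=2 = x2

x2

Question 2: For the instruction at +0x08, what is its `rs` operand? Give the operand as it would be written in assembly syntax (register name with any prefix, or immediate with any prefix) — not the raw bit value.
@+08  little-endian(80 2c) = 0x2c80
  opcode bits[15:11]=0x5: load/RR
  rd@[10:8]=0x4 ⇒ x4
  rs@[7:5]=0x4 ⇒ x4

x4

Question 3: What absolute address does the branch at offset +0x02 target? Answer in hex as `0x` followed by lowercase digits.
0x7c68

off 0x02: read 02 f0 as little → 0xf002
  top 5b → 0x1e → call [J]
  imm: (w>>0)&0x7ff=0x2 → $2
  target = base 0x7c62 + off 0x02 + 2 + imm 2 = 0x7c68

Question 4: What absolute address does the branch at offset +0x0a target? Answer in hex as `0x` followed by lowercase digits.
0x7c6c

[0a] fe ff → 0xfffe
  top 5b → 0x1f → bne [J]
  imm: (w>>0)&0x7ff=0x7fe (s11→-2) → $-2
  target = base 0x7c62 + off 0x0a + 2 + imm -2 = 0x7c6c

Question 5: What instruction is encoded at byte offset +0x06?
eor x5, x1

@+06  little-endian(20 e5) = 0xe520
  opcode bits[15:11]=0x1c: eor/RR
  [10:8] rd=5 = x5
  [7:5] rs=1 = x1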